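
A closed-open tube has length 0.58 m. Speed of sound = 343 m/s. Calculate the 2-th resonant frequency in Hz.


Given values:
  Tube type: closed-open, L = 0.58 m, c = 343 m/s, n = 2
Formula: f_n = (2n - 1) * c / (4 * L)
Compute 2n - 1 = 2*2 - 1 = 3
Compute 4 * L = 4 * 0.58 = 2.32
f = 3 * 343 / 2.32
f = 443.53

443.53 Hz


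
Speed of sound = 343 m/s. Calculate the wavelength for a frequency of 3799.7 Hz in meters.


Given values:
  c = 343 m/s, f = 3799.7 Hz
Formula: lambda = c / f
lambda = 343 / 3799.7
lambda = 0.0903

0.0903 m


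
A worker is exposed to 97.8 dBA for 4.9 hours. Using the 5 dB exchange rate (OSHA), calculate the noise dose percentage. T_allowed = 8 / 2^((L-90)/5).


Given values:
  L = 97.8 dBA, T = 4.9 hours
Formula: T_allowed = 8 / 2^((L - 90) / 5)
Compute exponent: (97.8 - 90) / 5 = 1.56
Compute 2^(1.56) = 2.948538
T_allowed = 8 / 2.948538 = 2.713209 hours
Dose = (T / T_allowed) * 100
Dose = (4.9 / 2.713209) * 100 = 180.6

180.6 %


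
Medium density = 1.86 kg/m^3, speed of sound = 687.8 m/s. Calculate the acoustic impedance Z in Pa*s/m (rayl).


Given values:
  rho = 1.86 kg/m^3
  c = 687.8 m/s
Formula: Z = rho * c
Z = 1.86 * 687.8
Z = 1279.31

1279.31 rayl


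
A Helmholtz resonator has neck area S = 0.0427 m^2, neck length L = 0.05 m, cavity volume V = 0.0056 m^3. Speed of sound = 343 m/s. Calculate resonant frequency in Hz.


Given values:
  S = 0.0427 m^2, L = 0.05 m, V = 0.0056 m^3, c = 343 m/s
Formula: f = (c / (2*pi)) * sqrt(S / (V * L))
Compute V * L = 0.0056 * 0.05 = 0.00028
Compute S / (V * L) = 0.0427 / 0.00028 = 152.5
Compute sqrt(152.5) = 12.349089
Compute c / (2*pi) = 343 / 6.283185 = 54.590148
f = 54.590148 * 12.349089 = 674.14

674.14 Hz


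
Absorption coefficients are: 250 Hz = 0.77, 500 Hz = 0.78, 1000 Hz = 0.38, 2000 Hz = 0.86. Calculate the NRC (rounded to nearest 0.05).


Given values:
  a_250 = 0.77, a_500 = 0.78
  a_1000 = 0.38, a_2000 = 0.86
Formula: NRC = (a250 + a500 + a1000 + a2000) / 4
Sum = 0.77 + 0.78 + 0.38 + 0.86 = 2.79
NRC = 2.79 / 4 = 0.6975
Rounded to nearest 0.05: 0.7

0.7


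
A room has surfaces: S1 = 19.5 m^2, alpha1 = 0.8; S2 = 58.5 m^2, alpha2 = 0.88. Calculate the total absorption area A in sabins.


Given surfaces:
  Surface 1: 19.5 * 0.8 = 15.6
  Surface 2: 58.5 * 0.88 = 51.48
Formula: A = sum(Si * alpha_i)
A = 15.6 + 51.48
A = 67.08

67.08 sabins


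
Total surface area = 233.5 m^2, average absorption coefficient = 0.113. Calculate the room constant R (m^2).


Given values:
  S = 233.5 m^2, alpha = 0.113
Formula: R = S * alpha / (1 - alpha)
Numerator: 233.5 * 0.113 = 26.3855
Denominator: 1 - 0.113 = 0.887
R = 26.3855 / 0.887 = 29.75

29.75 m^2


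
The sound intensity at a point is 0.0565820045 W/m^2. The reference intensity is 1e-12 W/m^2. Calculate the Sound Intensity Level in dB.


Given values:
  I = 0.0565820045 W/m^2
  I_ref = 1e-12 W/m^2
Formula: SIL = 10 * log10(I / I_ref)
Compute ratio: I / I_ref = 56582004500
Compute log10: log10(56582004500) = 10.752678
Multiply: SIL = 10 * 10.752678 = 107.53

107.53 dB


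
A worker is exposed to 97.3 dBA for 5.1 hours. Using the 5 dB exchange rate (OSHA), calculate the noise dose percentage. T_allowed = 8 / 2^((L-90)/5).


Given values:
  L = 97.3 dBA, T = 5.1 hours
Formula: T_allowed = 8 / 2^((L - 90) / 5)
Compute exponent: (97.3 - 90) / 5 = 1.46
Compute 2^(1.46) = 2.751084
T_allowed = 8 / 2.751084 = 2.907945 hours
Dose = (T / T_allowed) * 100
Dose = (5.1 / 2.907945) * 100 = 175.38

175.38 %


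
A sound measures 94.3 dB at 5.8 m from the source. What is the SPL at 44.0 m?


Given values:
  SPL1 = 94.3 dB, r1 = 5.8 m, r2 = 44.0 m
Formula: SPL2 = SPL1 - 20 * log10(r2 / r1)
Compute ratio: r2 / r1 = 44.0 / 5.8 = 7.5862
Compute log10: log10(7.5862) = 0.880024
Compute drop: 20 * 0.880024 = 17.6005
SPL2 = 94.3 - 17.6005 = 76.7

76.7 dB


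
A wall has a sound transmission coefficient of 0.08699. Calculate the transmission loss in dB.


Given values:
  tau = 0.08699
Formula: TL = 10 * log10(1 / tau)
Compute 1 / tau = 1 / 0.08699 = 11.4956
Compute log10(11.4956) = 1.060532
TL = 10 * 1.060532 = 10.61

10.61 dB


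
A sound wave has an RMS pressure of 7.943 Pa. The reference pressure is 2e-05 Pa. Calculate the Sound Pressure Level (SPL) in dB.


Given values:
  p = 7.943 Pa
  p_ref = 2e-05 Pa
Formula: SPL = 20 * log10(p / p_ref)
Compute ratio: p / p_ref = 7.943 / 2e-05 = 397150
Compute log10: log10(397150) = 5.598955
Multiply: SPL = 20 * 5.598955 = 111.98

111.98 dB


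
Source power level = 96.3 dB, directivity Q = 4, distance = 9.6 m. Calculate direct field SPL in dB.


Given values:
  Lw = 96.3 dB, Q = 4, r = 9.6 m
Formula: SPL = Lw + 10 * log10(Q / (4 * pi * r^2))
Compute 4 * pi * r^2 = 4 * pi * 9.6^2 = 1158.1167
Compute Q / denom = 4 / 1158.1167 = 0.00345388
Compute 10 * log10(0.00345388) = -24.6169
SPL = 96.3 + (-24.6169) = 71.68

71.68 dB


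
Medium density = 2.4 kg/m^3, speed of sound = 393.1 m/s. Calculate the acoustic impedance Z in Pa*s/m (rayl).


Given values:
  rho = 2.4 kg/m^3
  c = 393.1 m/s
Formula: Z = rho * c
Z = 2.4 * 393.1
Z = 943.44

943.44 rayl


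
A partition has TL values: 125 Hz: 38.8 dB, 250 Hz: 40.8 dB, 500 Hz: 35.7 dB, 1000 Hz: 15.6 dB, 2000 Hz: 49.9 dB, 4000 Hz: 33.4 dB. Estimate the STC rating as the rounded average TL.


Given TL values at each frequency:
  125 Hz: 38.8 dB
  250 Hz: 40.8 dB
  500 Hz: 35.7 dB
  1000 Hz: 15.6 dB
  2000 Hz: 49.9 dB
  4000 Hz: 33.4 dB
Formula: STC ~ round(average of TL values)
Sum = 38.8 + 40.8 + 35.7 + 15.6 + 49.9 + 33.4 = 214.2
Average = 214.2 / 6 = 35.7
Rounded: 36

36


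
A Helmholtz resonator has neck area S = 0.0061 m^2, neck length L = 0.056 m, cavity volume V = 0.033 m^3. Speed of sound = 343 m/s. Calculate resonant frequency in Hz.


Given values:
  S = 0.0061 m^2, L = 0.056 m, V = 0.033 m^3, c = 343 m/s
Formula: f = (c / (2*pi)) * sqrt(S / (V * L))
Compute V * L = 0.033 * 0.056 = 0.001848
Compute S / (V * L) = 0.0061 / 0.001848 = 3.3009
Compute sqrt(3.3009) = 1.816838
Compute c / (2*pi) = 343 / 6.283185 = 54.590148
f = 54.590148 * 1.816838 = 99.18

99.18 Hz


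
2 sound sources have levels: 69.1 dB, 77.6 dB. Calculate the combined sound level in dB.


Formula: L_total = 10 * log10( sum(10^(Li/10)) )
  Source 1: 10^(69.1/10) = 8128305.1616
  Source 2: 10^(77.6/10) = 57543993.7337
Sum of linear values = 65672298.8953
L_total = 10 * log10(65672298.8953) = 78.17

78.17 dB


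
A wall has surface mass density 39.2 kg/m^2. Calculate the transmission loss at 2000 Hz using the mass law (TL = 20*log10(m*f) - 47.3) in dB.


Given values:
  m = 39.2 kg/m^2, f = 2000 Hz
Formula: TL = 20 * log10(m * f) - 47.3
Compute m * f = 39.2 * 2000 = 78400.0
Compute log10(78400.0) = 4.894316
Compute 20 * 4.894316 = 97.8863
TL = 97.8863 - 47.3 = 50.59

50.59 dB


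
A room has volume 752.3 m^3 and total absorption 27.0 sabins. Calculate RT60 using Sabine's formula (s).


Given values:
  V = 752.3 m^3
  A = 27.0 sabins
Formula: RT60 = 0.161 * V / A
Numerator: 0.161 * 752.3 = 121.1203
RT60 = 121.1203 / 27.0 = 4.486

4.486 s


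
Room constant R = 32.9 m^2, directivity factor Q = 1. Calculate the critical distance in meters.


Given values:
  R = 32.9 m^2, Q = 1
Formula: d_c = 0.141 * sqrt(Q * R)
Compute Q * R = 1 * 32.9 = 32.9
Compute sqrt(32.9) = 5.7359
d_c = 0.141 * 5.7359 = 0.809

0.809 m


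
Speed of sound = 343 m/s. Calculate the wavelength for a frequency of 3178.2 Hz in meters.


Given values:
  c = 343 m/s, f = 3178.2 Hz
Formula: lambda = c / f
lambda = 343 / 3178.2
lambda = 0.1079

0.1079 m


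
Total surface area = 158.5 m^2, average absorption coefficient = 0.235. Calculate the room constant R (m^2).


Given values:
  S = 158.5 m^2, alpha = 0.235
Formula: R = S * alpha / (1 - alpha)
Numerator: 158.5 * 0.235 = 37.2475
Denominator: 1 - 0.235 = 0.765
R = 37.2475 / 0.765 = 48.69

48.69 m^2


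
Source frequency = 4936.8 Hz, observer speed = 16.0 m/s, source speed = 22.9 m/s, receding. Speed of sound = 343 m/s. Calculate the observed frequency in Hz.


Given values:
  f_s = 4936.8 Hz, v_o = 16.0 m/s, v_s = 22.9 m/s
  Direction: receding
Formula: f_o = f_s * (c - v_o) / (c + v_s)
Numerator: c - v_o = 343 - 16.0 = 327.0
Denominator: c + v_s = 343 + 22.9 = 365.9
f_o = 4936.8 * 327.0 / 365.9 = 4411.95

4411.95 Hz


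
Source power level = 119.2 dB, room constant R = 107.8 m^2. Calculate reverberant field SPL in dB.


Given values:
  Lw = 119.2 dB, R = 107.8 m^2
Formula: SPL = Lw + 10 * log10(4 / R)
Compute 4 / R = 4 / 107.8 = 0.037106
Compute 10 * log10(0.037106) = -14.3056
SPL = 119.2 + (-14.3056) = 104.89

104.89 dB


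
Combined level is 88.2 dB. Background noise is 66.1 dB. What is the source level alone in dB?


Given values:
  L_total = 88.2 dB, L_bg = 66.1 dB
Formula: L_source = 10 * log10(10^(L_total/10) - 10^(L_bg/10))
Convert to linear:
  10^(88.2/10) = 660693448.0076
  10^(66.1/10) = 4073802.778
Difference: 660693448.0076 - 4073802.778 = 656619645.2296
L_source = 10 * log10(656619645.2296) = 88.17

88.17 dB


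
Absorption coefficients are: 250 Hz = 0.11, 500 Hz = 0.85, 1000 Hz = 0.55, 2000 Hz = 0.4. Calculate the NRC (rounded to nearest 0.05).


Given values:
  a_250 = 0.11, a_500 = 0.85
  a_1000 = 0.55, a_2000 = 0.4
Formula: NRC = (a250 + a500 + a1000 + a2000) / 4
Sum = 0.11 + 0.85 + 0.55 + 0.4 = 1.91
NRC = 1.91 / 4 = 0.4775
Rounded to nearest 0.05: 0.5

0.5


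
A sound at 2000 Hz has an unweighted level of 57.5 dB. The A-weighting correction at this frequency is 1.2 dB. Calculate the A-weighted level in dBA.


Given values:
  SPL = 57.5 dB
  A-weighting at 2000 Hz = 1.2 dB
Formula: L_A = SPL + A_weight
L_A = 57.5 + (1.2)
L_A = 58.7

58.7 dBA


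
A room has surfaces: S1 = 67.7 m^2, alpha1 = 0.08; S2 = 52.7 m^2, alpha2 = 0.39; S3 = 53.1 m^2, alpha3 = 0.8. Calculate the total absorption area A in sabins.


Given surfaces:
  Surface 1: 67.7 * 0.08 = 5.416
  Surface 2: 52.7 * 0.39 = 20.553
  Surface 3: 53.1 * 0.8 = 42.48
Formula: A = sum(Si * alpha_i)
A = 5.416 + 20.553 + 42.48
A = 68.45

68.45 sabins


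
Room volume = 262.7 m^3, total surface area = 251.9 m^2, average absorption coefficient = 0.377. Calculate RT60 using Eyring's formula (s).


Given values:
  V = 262.7 m^3, S = 251.9 m^2, alpha = 0.377
Formula: RT60 = 0.161 * V / (-S * ln(1 - alpha))
Compute ln(1 - 0.377) = ln(0.623) = -0.473209
Denominator: -251.9 * -0.473209 = 119.2013
Numerator: 0.161 * 262.7 = 42.2947
RT60 = 42.2947 / 119.2013 = 0.355

0.355 s


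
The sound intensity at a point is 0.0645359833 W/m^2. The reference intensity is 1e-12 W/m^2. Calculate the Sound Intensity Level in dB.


Given values:
  I = 0.0645359833 W/m^2
  I_ref = 1e-12 W/m^2
Formula: SIL = 10 * log10(I / I_ref)
Compute ratio: I / I_ref = 64535983300
Compute log10: log10(64535983300) = 10.809802
Multiply: SIL = 10 * 10.809802 = 108.1

108.1 dB


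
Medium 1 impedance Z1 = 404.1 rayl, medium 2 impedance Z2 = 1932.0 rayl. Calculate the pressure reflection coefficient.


Given values:
  Z1 = 404.1 rayl, Z2 = 1932.0 rayl
Formula: R = (Z2 - Z1) / (Z2 + Z1)
Numerator: Z2 - Z1 = 1932.0 - 404.1 = 1527.9
Denominator: Z2 + Z1 = 1932.0 + 404.1 = 2336.1
R = 1527.9 / 2336.1 = 0.654

0.654


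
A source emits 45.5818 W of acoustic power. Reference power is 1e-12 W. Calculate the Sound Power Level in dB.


Given values:
  W = 45.5818 W
  W_ref = 1e-12 W
Formula: SWL = 10 * log10(W / W_ref)
Compute ratio: W / W_ref = 45581800000000
Compute log10: log10(45581800000000) = 13.658791
Multiply: SWL = 10 * 13.658791 = 136.59

136.59 dB


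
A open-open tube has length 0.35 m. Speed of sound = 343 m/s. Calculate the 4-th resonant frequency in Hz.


Given values:
  Tube type: open-open, L = 0.35 m, c = 343 m/s, n = 4
Formula: f_n = n * c / (2 * L)
Compute 2 * L = 2 * 0.35 = 0.7
f = 4 * 343 / 0.7
f = 1960.0

1960.0 Hz


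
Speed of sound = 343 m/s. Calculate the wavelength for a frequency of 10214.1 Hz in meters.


Given values:
  c = 343 m/s, f = 10214.1 Hz
Formula: lambda = c / f
lambda = 343 / 10214.1
lambda = 0.0336

0.0336 m


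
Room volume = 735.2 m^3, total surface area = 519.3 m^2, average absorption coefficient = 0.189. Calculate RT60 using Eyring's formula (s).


Given values:
  V = 735.2 m^3, S = 519.3 m^2, alpha = 0.189
Formula: RT60 = 0.161 * V / (-S * ln(1 - alpha))
Compute ln(1 - 0.189) = ln(0.811) = -0.209487
Denominator: -519.3 * -0.209487 = 108.7866
Numerator: 0.161 * 735.2 = 118.3672
RT60 = 118.3672 / 108.7866 = 1.088

1.088 s


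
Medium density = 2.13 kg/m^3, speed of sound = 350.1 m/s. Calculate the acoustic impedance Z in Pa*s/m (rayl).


Given values:
  rho = 2.13 kg/m^3
  c = 350.1 m/s
Formula: Z = rho * c
Z = 2.13 * 350.1
Z = 745.71

745.71 rayl


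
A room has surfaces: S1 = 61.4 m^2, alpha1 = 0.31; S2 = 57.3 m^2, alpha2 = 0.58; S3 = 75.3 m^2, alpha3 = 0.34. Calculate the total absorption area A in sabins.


Given surfaces:
  Surface 1: 61.4 * 0.31 = 19.034
  Surface 2: 57.3 * 0.58 = 33.234
  Surface 3: 75.3 * 0.34 = 25.602
Formula: A = sum(Si * alpha_i)
A = 19.034 + 33.234 + 25.602
A = 77.87

77.87 sabins


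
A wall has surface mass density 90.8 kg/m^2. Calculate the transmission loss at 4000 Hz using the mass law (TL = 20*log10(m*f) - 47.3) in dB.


Given values:
  m = 90.8 kg/m^2, f = 4000 Hz
Formula: TL = 20 * log10(m * f) - 47.3
Compute m * f = 90.8 * 4000 = 363200.0
Compute log10(363200.0) = 5.560146
Compute 20 * 5.560146 = 111.2029
TL = 111.2029 - 47.3 = 63.9

63.9 dB


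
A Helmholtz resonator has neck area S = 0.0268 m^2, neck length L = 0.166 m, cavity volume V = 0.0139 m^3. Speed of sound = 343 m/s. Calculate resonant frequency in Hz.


Given values:
  S = 0.0268 m^2, L = 0.166 m, V = 0.0139 m^3, c = 343 m/s
Formula: f = (c / (2*pi)) * sqrt(S / (V * L))
Compute V * L = 0.0139 * 0.166 = 0.0023074
Compute S / (V * L) = 0.0268 / 0.0023074 = 11.6148
Compute sqrt(11.6148) = 3.408049
Compute c / (2*pi) = 343 / 6.283185 = 54.590148
f = 54.590148 * 3.408049 = 186.05

186.05 Hz


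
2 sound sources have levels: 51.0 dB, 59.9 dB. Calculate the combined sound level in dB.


Formula: L_total = 10 * log10( sum(10^(Li/10)) )
  Source 1: 10^(51.0/10) = 125892.5412
  Source 2: 10^(59.9/10) = 977237.221
Sum of linear values = 1103129.7622
L_total = 10 * log10(1103129.7622) = 60.43

60.43 dB


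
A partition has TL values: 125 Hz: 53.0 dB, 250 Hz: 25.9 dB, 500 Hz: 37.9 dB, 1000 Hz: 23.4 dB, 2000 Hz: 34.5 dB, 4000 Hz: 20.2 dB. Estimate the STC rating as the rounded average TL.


Given TL values at each frequency:
  125 Hz: 53.0 dB
  250 Hz: 25.9 dB
  500 Hz: 37.9 dB
  1000 Hz: 23.4 dB
  2000 Hz: 34.5 dB
  4000 Hz: 20.2 dB
Formula: STC ~ round(average of TL values)
Sum = 53.0 + 25.9 + 37.9 + 23.4 + 34.5 + 20.2 = 194.9
Average = 194.9 / 6 = 32.48
Rounded: 32

32


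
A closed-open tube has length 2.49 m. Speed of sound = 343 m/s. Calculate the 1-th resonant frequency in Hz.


Given values:
  Tube type: closed-open, L = 2.49 m, c = 343 m/s, n = 1
Formula: f_n = (2n - 1) * c / (4 * L)
Compute 2n - 1 = 2*1 - 1 = 1
Compute 4 * L = 4 * 2.49 = 9.96
f = 1 * 343 / 9.96
f = 34.44

34.44 Hz


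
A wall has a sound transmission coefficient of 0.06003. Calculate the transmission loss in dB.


Given values:
  tau = 0.06003
Formula: TL = 10 * log10(1 / tau)
Compute 1 / tau = 1 / 0.06003 = 16.6583
Compute log10(16.6583) = 1.221631
TL = 10 * 1.221631 = 12.22

12.22 dB


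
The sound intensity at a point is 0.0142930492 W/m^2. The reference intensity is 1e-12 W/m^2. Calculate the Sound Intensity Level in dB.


Given values:
  I = 0.0142930492 W/m^2
  I_ref = 1e-12 W/m^2
Formula: SIL = 10 * log10(I / I_ref)
Compute ratio: I / I_ref = 14293049200
Compute log10: log10(14293049200) = 10.155125
Multiply: SIL = 10 * 10.155125 = 101.55

101.55 dB


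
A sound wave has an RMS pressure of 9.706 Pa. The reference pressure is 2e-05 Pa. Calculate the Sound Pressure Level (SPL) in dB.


Given values:
  p = 9.706 Pa
  p_ref = 2e-05 Pa
Formula: SPL = 20 * log10(p / p_ref)
Compute ratio: p / p_ref = 9.706 / 2e-05 = 485300
Compute log10: log10(485300) = 5.68601
Multiply: SPL = 20 * 5.68601 = 113.72

113.72 dB


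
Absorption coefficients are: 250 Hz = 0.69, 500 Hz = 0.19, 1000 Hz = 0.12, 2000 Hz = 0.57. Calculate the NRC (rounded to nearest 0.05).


Given values:
  a_250 = 0.69, a_500 = 0.19
  a_1000 = 0.12, a_2000 = 0.57
Formula: NRC = (a250 + a500 + a1000 + a2000) / 4
Sum = 0.69 + 0.19 + 0.12 + 0.57 = 1.57
NRC = 1.57 / 4 = 0.3925
Rounded to nearest 0.05: 0.4

0.4


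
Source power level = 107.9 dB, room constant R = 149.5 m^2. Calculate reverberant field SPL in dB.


Given values:
  Lw = 107.9 dB, R = 149.5 m^2
Formula: SPL = Lw + 10 * log10(4 / R)
Compute 4 / R = 4 / 149.5 = 0.026756
Compute 10 * log10(0.026756) = -15.7258
SPL = 107.9 + (-15.7258) = 92.17

92.17 dB


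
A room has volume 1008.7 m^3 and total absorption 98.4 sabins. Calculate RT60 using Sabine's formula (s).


Given values:
  V = 1008.7 m^3
  A = 98.4 sabins
Formula: RT60 = 0.161 * V / A
Numerator: 0.161 * 1008.7 = 162.4007
RT60 = 162.4007 / 98.4 = 1.65

1.65 s


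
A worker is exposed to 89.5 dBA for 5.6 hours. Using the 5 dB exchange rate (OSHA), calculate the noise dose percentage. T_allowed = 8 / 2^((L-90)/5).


Given values:
  L = 89.5 dBA, T = 5.6 hours
Formula: T_allowed = 8 / 2^((L - 90) / 5)
Compute exponent: (89.5 - 90) / 5 = -0.1
Compute 2^(-0.1) = 0.933033
T_allowed = 8 / 0.933033 = 8.574188 hours
Dose = (T / T_allowed) * 100
Dose = (5.6 / 8.574188) * 100 = 65.31

65.31 %


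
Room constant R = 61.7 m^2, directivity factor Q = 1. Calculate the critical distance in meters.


Given values:
  R = 61.7 m^2, Q = 1
Formula: d_c = 0.141 * sqrt(Q * R)
Compute Q * R = 1 * 61.7 = 61.7
Compute sqrt(61.7) = 7.8549
d_c = 0.141 * 7.8549 = 1.108

1.108 m


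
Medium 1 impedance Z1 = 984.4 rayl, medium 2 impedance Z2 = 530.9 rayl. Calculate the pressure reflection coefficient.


Given values:
  Z1 = 984.4 rayl, Z2 = 530.9 rayl
Formula: R = (Z2 - Z1) / (Z2 + Z1)
Numerator: Z2 - Z1 = 530.9 - 984.4 = -453.5
Denominator: Z2 + Z1 = 530.9 + 984.4 = 1515.3
R = -453.5 / 1515.3 = -0.2993

-0.2993


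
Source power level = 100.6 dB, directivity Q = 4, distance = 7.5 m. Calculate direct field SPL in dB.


Given values:
  Lw = 100.6 dB, Q = 4, r = 7.5 m
Formula: SPL = Lw + 10 * log10(Q / (4 * pi * r^2))
Compute 4 * pi * r^2 = 4 * pi * 7.5^2 = 706.8583
Compute Q / denom = 4 / 706.8583 = 0.00565884
Compute 10 * log10(0.00565884) = -22.4727
SPL = 100.6 + (-22.4727) = 78.13

78.13 dB


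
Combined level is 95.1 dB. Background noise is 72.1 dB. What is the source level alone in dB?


Given values:
  L_total = 95.1 dB, L_bg = 72.1 dB
Formula: L_source = 10 * log10(10^(L_total/10) - 10^(L_bg/10))
Convert to linear:
  10^(95.1/10) = 3235936569.2963
  10^(72.1/10) = 16218100.9736
Difference: 3235936569.2963 - 16218100.9736 = 3219718468.3227
L_source = 10 * log10(3219718468.3227) = 95.08

95.08 dB


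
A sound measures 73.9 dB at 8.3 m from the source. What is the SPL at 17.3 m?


Given values:
  SPL1 = 73.9 dB, r1 = 8.3 m, r2 = 17.3 m
Formula: SPL2 = SPL1 - 20 * log10(r2 / r1)
Compute ratio: r2 / r1 = 17.3 / 8.3 = 2.0843
Compute log10: log10(2.0843) = 0.31896
Compute drop: 20 * 0.31896 = 6.3792
SPL2 = 73.9 - 6.3792 = 67.52

67.52 dB


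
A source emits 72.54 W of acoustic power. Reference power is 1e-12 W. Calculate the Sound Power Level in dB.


Given values:
  W = 72.54 W
  W_ref = 1e-12 W
Formula: SWL = 10 * log10(W / W_ref)
Compute ratio: W / W_ref = 72540000000000
Compute log10: log10(72540000000000) = 13.860578
Multiply: SWL = 10 * 13.860578 = 138.61

138.61 dB


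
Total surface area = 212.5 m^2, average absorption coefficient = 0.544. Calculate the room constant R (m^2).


Given values:
  S = 212.5 m^2, alpha = 0.544
Formula: R = S * alpha / (1 - alpha)
Numerator: 212.5 * 0.544 = 115.6
Denominator: 1 - 0.544 = 0.456
R = 115.6 / 0.456 = 253.51

253.51 m^2


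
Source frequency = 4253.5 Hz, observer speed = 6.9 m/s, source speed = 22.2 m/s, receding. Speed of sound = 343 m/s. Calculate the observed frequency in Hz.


Given values:
  f_s = 4253.5 Hz, v_o = 6.9 m/s, v_s = 22.2 m/s
  Direction: receding
Formula: f_o = f_s * (c - v_o) / (c + v_s)
Numerator: c - v_o = 343 - 6.9 = 336.1
Denominator: c + v_s = 343 + 22.2 = 365.2
f_o = 4253.5 * 336.1 / 365.2 = 3914.57

3914.57 Hz


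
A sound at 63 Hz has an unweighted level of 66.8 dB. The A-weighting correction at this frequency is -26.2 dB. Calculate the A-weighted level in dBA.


Given values:
  SPL = 66.8 dB
  A-weighting at 63 Hz = -26.2 dB
Formula: L_A = SPL + A_weight
L_A = 66.8 + (-26.2)
L_A = 40.6

40.6 dBA


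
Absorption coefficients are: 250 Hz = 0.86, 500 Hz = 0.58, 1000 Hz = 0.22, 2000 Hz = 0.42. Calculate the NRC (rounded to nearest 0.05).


Given values:
  a_250 = 0.86, a_500 = 0.58
  a_1000 = 0.22, a_2000 = 0.42
Formula: NRC = (a250 + a500 + a1000 + a2000) / 4
Sum = 0.86 + 0.58 + 0.22 + 0.42 = 2.08
NRC = 2.08 / 4 = 0.52
Rounded to nearest 0.05: 0.5

0.5


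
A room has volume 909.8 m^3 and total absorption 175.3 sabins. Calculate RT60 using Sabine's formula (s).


Given values:
  V = 909.8 m^3
  A = 175.3 sabins
Formula: RT60 = 0.161 * V / A
Numerator: 0.161 * 909.8 = 146.4778
RT60 = 146.4778 / 175.3 = 0.836

0.836 s


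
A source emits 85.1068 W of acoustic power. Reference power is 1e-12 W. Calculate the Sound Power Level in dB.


Given values:
  W = 85.1068 W
  W_ref = 1e-12 W
Formula: SWL = 10 * log10(W / W_ref)
Compute ratio: W / W_ref = 85106800000000
Compute log10: log10(85106800000000) = 13.929964
Multiply: SWL = 10 * 13.929964 = 139.3

139.3 dB


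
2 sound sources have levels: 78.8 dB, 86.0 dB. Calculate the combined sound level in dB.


Formula: L_total = 10 * log10( sum(10^(Li/10)) )
  Source 1: 10^(78.8/10) = 75857757.5029
  Source 2: 10^(86.0/10) = 398107170.5535
Sum of linear values = 473964928.0564
L_total = 10 * log10(473964928.0564) = 86.76

86.76 dB


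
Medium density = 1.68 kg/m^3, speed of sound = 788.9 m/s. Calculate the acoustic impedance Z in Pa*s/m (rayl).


Given values:
  rho = 1.68 kg/m^3
  c = 788.9 m/s
Formula: Z = rho * c
Z = 1.68 * 788.9
Z = 1325.35

1325.35 rayl


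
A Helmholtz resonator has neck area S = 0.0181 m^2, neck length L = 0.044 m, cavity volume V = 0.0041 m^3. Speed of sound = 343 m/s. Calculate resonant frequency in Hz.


Given values:
  S = 0.0181 m^2, L = 0.044 m, V = 0.0041 m^3, c = 343 m/s
Formula: f = (c / (2*pi)) * sqrt(S / (V * L))
Compute V * L = 0.0041 * 0.044 = 0.0001804
Compute S / (V * L) = 0.0181 / 0.0001804 = 100.3326
Compute sqrt(100.3326) = 10.016616
Compute c / (2*pi) = 343 / 6.283185 = 54.590148
f = 54.590148 * 10.016616 = 546.81

546.81 Hz


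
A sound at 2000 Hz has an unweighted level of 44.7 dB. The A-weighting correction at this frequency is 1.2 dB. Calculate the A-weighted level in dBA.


Given values:
  SPL = 44.7 dB
  A-weighting at 2000 Hz = 1.2 dB
Formula: L_A = SPL + A_weight
L_A = 44.7 + (1.2)
L_A = 45.9

45.9 dBA


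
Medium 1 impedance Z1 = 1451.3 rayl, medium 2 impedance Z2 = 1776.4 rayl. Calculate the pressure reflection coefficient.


Given values:
  Z1 = 1451.3 rayl, Z2 = 1776.4 rayl
Formula: R = (Z2 - Z1) / (Z2 + Z1)
Numerator: Z2 - Z1 = 1776.4 - 1451.3 = 325.1
Denominator: Z2 + Z1 = 1776.4 + 1451.3 = 3227.7
R = 325.1 / 3227.7 = 0.1007

0.1007


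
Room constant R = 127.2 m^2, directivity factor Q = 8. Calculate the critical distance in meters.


Given values:
  R = 127.2 m^2, Q = 8
Formula: d_c = 0.141 * sqrt(Q * R)
Compute Q * R = 8 * 127.2 = 1017.6
Compute sqrt(1017.6) = 31.8998
d_c = 0.141 * 31.8998 = 4.498

4.498 m


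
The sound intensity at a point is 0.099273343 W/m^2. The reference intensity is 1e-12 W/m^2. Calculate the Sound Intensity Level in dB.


Given values:
  I = 0.099273343 W/m^2
  I_ref = 1e-12 W/m^2
Formula: SIL = 10 * log10(I / I_ref)
Compute ratio: I / I_ref = 99273343000
Compute log10: log10(99273343000) = 10.996833
Multiply: SIL = 10 * 10.996833 = 109.97

109.97 dB


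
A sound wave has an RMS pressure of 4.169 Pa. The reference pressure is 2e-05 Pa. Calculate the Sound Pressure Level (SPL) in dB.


Given values:
  p = 4.169 Pa
  p_ref = 2e-05 Pa
Formula: SPL = 20 * log10(p / p_ref)
Compute ratio: p / p_ref = 4.169 / 2e-05 = 208450
Compute log10: log10(208450) = 5.319002
Multiply: SPL = 20 * 5.319002 = 106.38

106.38 dB


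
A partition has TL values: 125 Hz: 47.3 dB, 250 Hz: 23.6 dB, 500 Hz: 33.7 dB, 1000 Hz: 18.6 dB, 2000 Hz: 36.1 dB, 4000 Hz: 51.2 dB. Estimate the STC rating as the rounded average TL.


Given TL values at each frequency:
  125 Hz: 47.3 dB
  250 Hz: 23.6 dB
  500 Hz: 33.7 dB
  1000 Hz: 18.6 dB
  2000 Hz: 36.1 dB
  4000 Hz: 51.2 dB
Formula: STC ~ round(average of TL values)
Sum = 47.3 + 23.6 + 33.7 + 18.6 + 36.1 + 51.2 = 210.5
Average = 210.5 / 6 = 35.08
Rounded: 35

35


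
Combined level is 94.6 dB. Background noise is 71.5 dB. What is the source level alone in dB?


Given values:
  L_total = 94.6 dB, L_bg = 71.5 dB
Formula: L_source = 10 * log10(10^(L_total/10) - 10^(L_bg/10))
Convert to linear:
  10^(94.6/10) = 2884031503.1266
  10^(71.5/10) = 14125375.4462
Difference: 2884031503.1266 - 14125375.4462 = 2869906127.6804
L_source = 10 * log10(2869906127.6804) = 94.58

94.58 dB


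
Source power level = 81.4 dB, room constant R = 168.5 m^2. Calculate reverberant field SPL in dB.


Given values:
  Lw = 81.4 dB, R = 168.5 m^2
Formula: SPL = Lw + 10 * log10(4 / R)
Compute 4 / R = 4 / 168.5 = 0.023739
Compute 10 * log10(0.023739) = -16.2454
SPL = 81.4 + (-16.2454) = 65.15

65.15 dB


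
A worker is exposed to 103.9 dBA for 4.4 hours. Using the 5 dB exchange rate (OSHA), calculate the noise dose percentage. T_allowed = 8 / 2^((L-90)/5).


Given values:
  L = 103.9 dBA, T = 4.4 hours
Formula: T_allowed = 8 / 2^((L - 90) / 5)
Compute exponent: (103.9 - 90) / 5 = 2.78
Compute 2^(2.78) = 6.868523
T_allowed = 8 / 6.868523 = 1.164734 hours
Dose = (T / T_allowed) * 100
Dose = (4.4 / 1.164734) * 100 = 377.77

377.77 %


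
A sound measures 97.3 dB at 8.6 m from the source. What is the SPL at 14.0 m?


Given values:
  SPL1 = 97.3 dB, r1 = 8.6 m, r2 = 14.0 m
Formula: SPL2 = SPL1 - 20 * log10(r2 / r1)
Compute ratio: r2 / r1 = 14.0 / 8.6 = 1.6279
Compute log10: log10(1.6279) = 0.211628
Compute drop: 20 * 0.211628 = 4.2326
SPL2 = 97.3 - 4.2326 = 93.07

93.07 dB


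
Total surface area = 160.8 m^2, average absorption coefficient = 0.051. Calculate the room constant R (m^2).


Given values:
  S = 160.8 m^2, alpha = 0.051
Formula: R = S * alpha / (1 - alpha)
Numerator: 160.8 * 0.051 = 8.2008
Denominator: 1 - 0.051 = 0.949
R = 8.2008 / 0.949 = 8.64

8.64 m^2


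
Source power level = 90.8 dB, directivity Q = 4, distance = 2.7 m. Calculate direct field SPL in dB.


Given values:
  Lw = 90.8 dB, Q = 4, r = 2.7 m
Formula: SPL = Lw + 10 * log10(Q / (4 * pi * r^2))
Compute 4 * pi * r^2 = 4 * pi * 2.7^2 = 91.6088
Compute Q / denom = 4 / 91.6088 = 0.04366393
Compute 10 * log10(0.04366393) = -13.5988
SPL = 90.8 + (-13.5988) = 77.2

77.2 dB


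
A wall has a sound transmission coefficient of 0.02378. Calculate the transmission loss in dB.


Given values:
  tau = 0.02378
Formula: TL = 10 * log10(1 / tau)
Compute 1 / tau = 1 / 0.02378 = 42.0521
Compute log10(42.0521) = 1.623788
TL = 10 * 1.623788 = 16.24

16.24 dB


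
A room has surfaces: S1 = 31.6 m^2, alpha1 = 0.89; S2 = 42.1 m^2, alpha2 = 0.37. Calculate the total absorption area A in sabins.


Given surfaces:
  Surface 1: 31.6 * 0.89 = 28.124
  Surface 2: 42.1 * 0.37 = 15.577
Formula: A = sum(Si * alpha_i)
A = 28.124 + 15.577
A = 43.7

43.7 sabins


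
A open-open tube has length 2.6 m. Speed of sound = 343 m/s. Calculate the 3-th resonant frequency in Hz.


Given values:
  Tube type: open-open, L = 2.6 m, c = 343 m/s, n = 3
Formula: f_n = n * c / (2 * L)
Compute 2 * L = 2 * 2.6 = 5.2
f = 3 * 343 / 5.2
f = 197.88

197.88 Hz


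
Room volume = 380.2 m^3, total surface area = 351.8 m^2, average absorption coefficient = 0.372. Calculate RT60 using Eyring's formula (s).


Given values:
  V = 380.2 m^3, S = 351.8 m^2, alpha = 0.372
Formula: RT60 = 0.161 * V / (-S * ln(1 - alpha))
Compute ln(1 - 0.372) = ln(0.628) = -0.465215
Denominator: -351.8 * -0.465215 = 163.6626
Numerator: 0.161 * 380.2 = 61.2122
RT60 = 61.2122 / 163.6626 = 0.374

0.374 s


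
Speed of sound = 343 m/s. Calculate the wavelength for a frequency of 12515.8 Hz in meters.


Given values:
  c = 343 m/s, f = 12515.8 Hz
Formula: lambda = c / f
lambda = 343 / 12515.8
lambda = 0.0274

0.0274 m


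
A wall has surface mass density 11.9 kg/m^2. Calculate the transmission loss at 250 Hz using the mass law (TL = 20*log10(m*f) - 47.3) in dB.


Given values:
  m = 11.9 kg/m^2, f = 250 Hz
Formula: TL = 20 * log10(m * f) - 47.3
Compute m * f = 11.9 * 250 = 2975.0
Compute log10(2975.0) = 3.473487
Compute 20 * 3.473487 = 69.4697
TL = 69.4697 - 47.3 = 22.17

22.17 dB


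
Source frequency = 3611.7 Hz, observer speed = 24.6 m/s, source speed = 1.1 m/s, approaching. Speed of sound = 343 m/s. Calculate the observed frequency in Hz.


Given values:
  f_s = 3611.7 Hz, v_o = 24.6 m/s, v_s = 1.1 m/s
  Direction: approaching
Formula: f_o = f_s * (c + v_o) / (c - v_s)
Numerator: c + v_o = 343 + 24.6 = 367.6
Denominator: c - v_s = 343 - 1.1 = 341.9
f_o = 3611.7 * 367.6 / 341.9 = 3883.18

3883.18 Hz


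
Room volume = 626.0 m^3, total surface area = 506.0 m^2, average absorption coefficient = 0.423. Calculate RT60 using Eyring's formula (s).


Given values:
  V = 626.0 m^3, S = 506.0 m^2, alpha = 0.423
Formula: RT60 = 0.161 * V / (-S * ln(1 - alpha))
Compute ln(1 - 0.423) = ln(0.577) = -0.549913
Denominator: -506.0 * -0.549913 = 278.256
Numerator: 0.161 * 626.0 = 100.786
RT60 = 100.786 / 278.256 = 0.362

0.362 s


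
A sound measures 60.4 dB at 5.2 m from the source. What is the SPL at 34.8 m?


Given values:
  SPL1 = 60.4 dB, r1 = 5.2 m, r2 = 34.8 m
Formula: SPL2 = SPL1 - 20 * log10(r2 / r1)
Compute ratio: r2 / r1 = 34.8 / 5.2 = 6.6923
Compute log10: log10(6.6923) = 0.825575
Compute drop: 20 * 0.825575 = 16.5115
SPL2 = 60.4 - 16.5115 = 43.89

43.89 dB


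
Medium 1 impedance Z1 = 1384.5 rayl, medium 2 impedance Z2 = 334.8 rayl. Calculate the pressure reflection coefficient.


Given values:
  Z1 = 1384.5 rayl, Z2 = 334.8 rayl
Formula: R = (Z2 - Z1) / (Z2 + Z1)
Numerator: Z2 - Z1 = 334.8 - 1384.5 = -1049.7
Denominator: Z2 + Z1 = 334.8 + 1384.5 = 1719.3
R = -1049.7 / 1719.3 = -0.6105

-0.6105


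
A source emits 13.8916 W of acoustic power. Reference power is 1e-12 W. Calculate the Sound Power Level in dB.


Given values:
  W = 13.8916 W
  W_ref = 1e-12 W
Formula: SWL = 10 * log10(W / W_ref)
Compute ratio: W / W_ref = 13891600000000
Compute log10: log10(13891600000000) = 13.142752
Multiply: SWL = 10 * 13.142752 = 131.43

131.43 dB


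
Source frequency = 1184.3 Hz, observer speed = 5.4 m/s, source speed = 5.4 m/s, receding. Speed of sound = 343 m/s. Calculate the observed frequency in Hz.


Given values:
  f_s = 1184.3 Hz, v_o = 5.4 m/s, v_s = 5.4 m/s
  Direction: receding
Formula: f_o = f_s * (c - v_o) / (c + v_s)
Numerator: c - v_o = 343 - 5.4 = 337.6
Denominator: c + v_s = 343 + 5.4 = 348.4
f_o = 1184.3 * 337.6 / 348.4 = 1147.59

1147.59 Hz


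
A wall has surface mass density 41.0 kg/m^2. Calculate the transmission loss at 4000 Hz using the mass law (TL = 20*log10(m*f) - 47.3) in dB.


Given values:
  m = 41.0 kg/m^2, f = 4000 Hz
Formula: TL = 20 * log10(m * f) - 47.3
Compute m * f = 41.0 * 4000 = 164000.0
Compute log10(164000.0) = 5.214844
Compute 20 * 5.214844 = 104.2969
TL = 104.2969 - 47.3 = 57.0

57.0 dB


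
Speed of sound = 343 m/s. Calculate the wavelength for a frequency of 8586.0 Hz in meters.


Given values:
  c = 343 m/s, f = 8586.0 Hz
Formula: lambda = c / f
lambda = 343 / 8586.0
lambda = 0.0399

0.0399 m


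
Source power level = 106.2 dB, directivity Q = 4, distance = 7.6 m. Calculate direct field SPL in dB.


Given values:
  Lw = 106.2 dB, Q = 4, r = 7.6 m
Formula: SPL = Lw + 10 * log10(Q / (4 * pi * r^2))
Compute 4 * pi * r^2 = 4 * pi * 7.6^2 = 725.8336
Compute Q / denom = 4 / 725.8336 = 0.0055109
Compute 10 * log10(0.0055109) = -22.5878
SPL = 106.2 + (-22.5878) = 83.61

83.61 dB


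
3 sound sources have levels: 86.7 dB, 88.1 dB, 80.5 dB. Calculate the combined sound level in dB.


Formula: L_total = 10 * log10( sum(10^(Li/10)) )
  Source 1: 10^(86.7/10) = 467735141.2872
  Source 2: 10^(88.1/10) = 645654229.0347
  Source 3: 10^(80.5/10) = 112201845.4302
Sum of linear values = 1225591215.7521
L_total = 10 * log10(1225591215.7521) = 90.88

90.88 dB


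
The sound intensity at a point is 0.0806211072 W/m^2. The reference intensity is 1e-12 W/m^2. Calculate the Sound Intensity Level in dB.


Given values:
  I = 0.0806211072 W/m^2
  I_ref = 1e-12 W/m^2
Formula: SIL = 10 * log10(I / I_ref)
Compute ratio: I / I_ref = 80621107200
Compute log10: log10(80621107200) = 10.906449
Multiply: SIL = 10 * 10.906449 = 109.06

109.06 dB


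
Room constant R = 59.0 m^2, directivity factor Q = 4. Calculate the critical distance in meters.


Given values:
  R = 59.0 m^2, Q = 4
Formula: d_c = 0.141 * sqrt(Q * R)
Compute Q * R = 4 * 59.0 = 236.0
Compute sqrt(236.0) = 15.3623
d_c = 0.141 * 15.3623 = 2.166

2.166 m


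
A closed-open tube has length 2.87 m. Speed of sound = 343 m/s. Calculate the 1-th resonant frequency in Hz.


Given values:
  Tube type: closed-open, L = 2.87 m, c = 343 m/s, n = 1
Formula: f_n = (2n - 1) * c / (4 * L)
Compute 2n - 1 = 2*1 - 1 = 1
Compute 4 * L = 4 * 2.87 = 11.48
f = 1 * 343 / 11.48
f = 29.88

29.88 Hz


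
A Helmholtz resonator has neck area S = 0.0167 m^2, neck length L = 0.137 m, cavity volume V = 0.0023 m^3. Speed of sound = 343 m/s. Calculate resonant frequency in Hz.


Given values:
  S = 0.0167 m^2, L = 0.137 m, V = 0.0023 m^3, c = 343 m/s
Formula: f = (c / (2*pi)) * sqrt(S / (V * L))
Compute V * L = 0.0023 * 0.137 = 0.0003151
Compute S / (V * L) = 0.0167 / 0.0003151 = 52.999
Compute sqrt(52.999) = 7.280041
Compute c / (2*pi) = 343 / 6.283185 = 54.590148
f = 54.590148 * 7.280041 = 397.42

397.42 Hz


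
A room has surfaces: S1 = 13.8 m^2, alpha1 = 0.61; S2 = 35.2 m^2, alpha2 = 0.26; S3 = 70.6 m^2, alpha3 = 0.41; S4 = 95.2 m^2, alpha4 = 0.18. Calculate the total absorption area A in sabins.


Given surfaces:
  Surface 1: 13.8 * 0.61 = 8.418
  Surface 2: 35.2 * 0.26 = 9.152
  Surface 3: 70.6 * 0.41 = 28.946
  Surface 4: 95.2 * 0.18 = 17.136
Formula: A = sum(Si * alpha_i)
A = 8.418 + 9.152 + 28.946 + 17.136
A = 63.65

63.65 sabins


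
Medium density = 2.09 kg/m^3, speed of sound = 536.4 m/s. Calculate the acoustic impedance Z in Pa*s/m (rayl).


Given values:
  rho = 2.09 kg/m^3
  c = 536.4 m/s
Formula: Z = rho * c
Z = 2.09 * 536.4
Z = 1121.08

1121.08 rayl


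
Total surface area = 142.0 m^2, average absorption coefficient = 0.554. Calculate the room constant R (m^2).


Given values:
  S = 142.0 m^2, alpha = 0.554
Formula: R = S * alpha / (1 - alpha)
Numerator: 142.0 * 0.554 = 78.668
Denominator: 1 - 0.554 = 0.446
R = 78.668 / 0.446 = 176.39

176.39 m^2


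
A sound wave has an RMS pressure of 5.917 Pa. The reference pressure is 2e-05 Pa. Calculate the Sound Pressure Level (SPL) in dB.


Given values:
  p = 5.917 Pa
  p_ref = 2e-05 Pa
Formula: SPL = 20 * log10(p / p_ref)
Compute ratio: p / p_ref = 5.917 / 2e-05 = 295850
Compute log10: log10(295850) = 5.471072
Multiply: SPL = 20 * 5.471072 = 109.42

109.42 dB


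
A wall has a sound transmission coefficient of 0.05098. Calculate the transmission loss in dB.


Given values:
  tau = 0.05098
Formula: TL = 10 * log10(1 / tau)
Compute 1 / tau = 1 / 0.05098 = 19.6155
Compute log10(19.6155) = 1.292599
TL = 10 * 1.292599 = 12.93

12.93 dB


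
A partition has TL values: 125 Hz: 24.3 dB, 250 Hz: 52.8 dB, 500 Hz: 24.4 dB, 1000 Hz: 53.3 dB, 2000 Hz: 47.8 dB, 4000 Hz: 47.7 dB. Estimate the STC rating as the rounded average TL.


Given TL values at each frequency:
  125 Hz: 24.3 dB
  250 Hz: 52.8 dB
  500 Hz: 24.4 dB
  1000 Hz: 53.3 dB
  2000 Hz: 47.8 dB
  4000 Hz: 47.7 dB
Formula: STC ~ round(average of TL values)
Sum = 24.3 + 52.8 + 24.4 + 53.3 + 47.8 + 47.7 = 250.3
Average = 250.3 / 6 = 41.72
Rounded: 42

42


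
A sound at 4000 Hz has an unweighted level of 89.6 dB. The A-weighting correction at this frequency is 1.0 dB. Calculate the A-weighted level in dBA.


Given values:
  SPL = 89.6 dB
  A-weighting at 4000 Hz = 1.0 dB
Formula: L_A = SPL + A_weight
L_A = 89.6 + (1.0)
L_A = 90.6

90.6 dBA


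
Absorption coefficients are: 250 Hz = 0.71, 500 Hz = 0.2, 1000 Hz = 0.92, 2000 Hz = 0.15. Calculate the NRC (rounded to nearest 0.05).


Given values:
  a_250 = 0.71, a_500 = 0.2
  a_1000 = 0.92, a_2000 = 0.15
Formula: NRC = (a250 + a500 + a1000 + a2000) / 4
Sum = 0.71 + 0.2 + 0.92 + 0.15 = 1.98
NRC = 1.98 / 4 = 0.495
Rounded to nearest 0.05: 0.5

0.5


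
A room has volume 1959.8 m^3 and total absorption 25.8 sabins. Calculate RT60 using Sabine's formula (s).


Given values:
  V = 1959.8 m^3
  A = 25.8 sabins
Formula: RT60 = 0.161 * V / A
Numerator: 0.161 * 1959.8 = 315.5278
RT60 = 315.5278 / 25.8 = 12.23

12.23 s


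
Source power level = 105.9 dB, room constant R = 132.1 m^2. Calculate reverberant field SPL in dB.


Given values:
  Lw = 105.9 dB, R = 132.1 m^2
Formula: SPL = Lw + 10 * log10(4 / R)
Compute 4 / R = 4 / 132.1 = 0.03028
Compute 10 * log10(0.03028) = -15.1884
SPL = 105.9 + (-15.1884) = 90.71

90.71 dB


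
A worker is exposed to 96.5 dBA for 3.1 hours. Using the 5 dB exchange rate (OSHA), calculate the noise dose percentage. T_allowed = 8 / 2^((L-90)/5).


Given values:
  L = 96.5 dBA, T = 3.1 hours
Formula: T_allowed = 8 / 2^((L - 90) / 5)
Compute exponent: (96.5 - 90) / 5 = 1.3
Compute 2^(1.3) = 2.462289
T_allowed = 8 / 2.462289 = 3.249009 hours
Dose = (T / T_allowed) * 100
Dose = (3.1 / 3.249009) * 100 = 95.41

95.41 %


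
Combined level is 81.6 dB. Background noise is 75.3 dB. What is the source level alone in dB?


Given values:
  L_total = 81.6 dB, L_bg = 75.3 dB
Formula: L_source = 10 * log10(10^(L_total/10) - 10^(L_bg/10))
Convert to linear:
  10^(81.6/10) = 144543977.0746
  10^(75.3/10) = 33884415.6139
Difference: 144543977.0746 - 33884415.6139 = 110659561.4607
L_source = 10 * log10(110659561.4607) = 80.44

80.44 dB


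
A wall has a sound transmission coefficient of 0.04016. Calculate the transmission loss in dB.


Given values:
  tau = 0.04016
Formula: TL = 10 * log10(1 / tau)
Compute 1 / tau = 1 / 0.04016 = 24.9004
Compute log10(24.9004) = 1.396206
TL = 10 * 1.396206 = 13.96

13.96 dB


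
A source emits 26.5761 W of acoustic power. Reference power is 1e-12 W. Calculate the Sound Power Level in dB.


Given values:
  W = 26.5761 W
  W_ref = 1e-12 W
Formula: SWL = 10 * log10(W / W_ref)
Compute ratio: W / W_ref = 26576100000000
Compute log10: log10(26576100000000) = 13.424491
Multiply: SWL = 10 * 13.424491 = 134.24

134.24 dB


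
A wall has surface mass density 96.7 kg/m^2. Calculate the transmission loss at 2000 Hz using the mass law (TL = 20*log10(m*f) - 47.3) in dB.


Given values:
  m = 96.7 kg/m^2, f = 2000 Hz
Formula: TL = 20 * log10(m * f) - 47.3
Compute m * f = 96.7 * 2000 = 193400.0
Compute log10(193400.0) = 5.286456
Compute 20 * 5.286456 = 105.7291
TL = 105.7291 - 47.3 = 58.43

58.43 dB


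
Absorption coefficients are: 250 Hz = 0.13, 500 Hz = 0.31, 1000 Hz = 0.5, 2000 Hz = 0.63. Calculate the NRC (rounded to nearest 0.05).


Given values:
  a_250 = 0.13, a_500 = 0.31
  a_1000 = 0.5, a_2000 = 0.63
Formula: NRC = (a250 + a500 + a1000 + a2000) / 4
Sum = 0.13 + 0.31 + 0.5 + 0.63 = 1.57
NRC = 1.57 / 4 = 0.3925
Rounded to nearest 0.05: 0.4

0.4


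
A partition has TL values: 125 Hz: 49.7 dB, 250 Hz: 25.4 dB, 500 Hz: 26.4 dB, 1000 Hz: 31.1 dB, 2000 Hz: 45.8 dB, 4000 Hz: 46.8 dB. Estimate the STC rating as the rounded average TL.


Given TL values at each frequency:
  125 Hz: 49.7 dB
  250 Hz: 25.4 dB
  500 Hz: 26.4 dB
  1000 Hz: 31.1 dB
  2000 Hz: 45.8 dB
  4000 Hz: 46.8 dB
Formula: STC ~ round(average of TL values)
Sum = 49.7 + 25.4 + 26.4 + 31.1 + 45.8 + 46.8 = 225.2
Average = 225.2 / 6 = 37.53
Rounded: 38

38
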